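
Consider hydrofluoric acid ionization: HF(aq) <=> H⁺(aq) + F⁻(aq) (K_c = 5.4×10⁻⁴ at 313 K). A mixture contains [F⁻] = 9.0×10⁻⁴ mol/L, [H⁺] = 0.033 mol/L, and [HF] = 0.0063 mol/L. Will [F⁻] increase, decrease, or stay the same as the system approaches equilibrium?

decrease

Q_c = [H⁺]·[F⁻] / [HF] = (0.033)·(9.0×10⁻⁴) / (0.0063) = 0.0047
Q_c = 0.0047 > K_c = 5.4×10⁻⁴: net reverse reaction.
F⁻ is a product, so it decreases.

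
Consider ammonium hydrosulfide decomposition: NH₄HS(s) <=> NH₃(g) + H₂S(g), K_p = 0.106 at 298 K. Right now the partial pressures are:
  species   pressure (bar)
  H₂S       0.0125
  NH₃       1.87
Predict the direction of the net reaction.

to the right

(NH₄HS is a pure solid — omitted from Q_p.)
Q_p = P(NH₃)·P(H₂S) = (1.87)·(0.0125) = 0.0234
Q_p = 0.0234 < K_p = 0.106, so the forward reaction proceeds.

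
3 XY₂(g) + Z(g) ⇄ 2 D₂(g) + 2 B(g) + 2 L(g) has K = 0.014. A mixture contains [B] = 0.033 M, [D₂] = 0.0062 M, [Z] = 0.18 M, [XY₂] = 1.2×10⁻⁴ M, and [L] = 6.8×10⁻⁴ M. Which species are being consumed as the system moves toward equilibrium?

D₂, B, L (products)

Q = [D₂]²·[B]²·[L]² / ([XY₂]³·[Z]) = (0.0062)²·(0.033)²·(6.8×10⁻⁴)² / ((1.2×10⁻⁴)³·(0.18)) = 0.062
Q = 0.062 > K = 0.014: net reverse reaction.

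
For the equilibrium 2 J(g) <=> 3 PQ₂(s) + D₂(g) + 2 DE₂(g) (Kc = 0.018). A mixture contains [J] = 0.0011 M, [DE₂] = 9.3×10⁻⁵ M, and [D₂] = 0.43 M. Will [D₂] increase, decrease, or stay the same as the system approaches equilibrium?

increase

(PQ₂ is a pure solid — omitted from Qc.)
Qc = [D₂]·[DE₂]² / [J]² = (0.43)·(9.3×10⁻⁵)² / (0.0011)² = 0.0031
Qc = 0.0031 < Kc = 0.018: net forward reaction.
D₂ is a product, so it increases.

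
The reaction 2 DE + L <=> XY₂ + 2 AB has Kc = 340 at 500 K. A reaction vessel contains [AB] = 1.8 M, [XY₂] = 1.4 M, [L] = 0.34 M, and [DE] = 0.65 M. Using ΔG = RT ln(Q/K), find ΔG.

ΔG = -9.88 kJ/mol

Qc = [XY₂]·[AB]² / ([DE]²·[L]) = (1.4)·(1.8)² / ((0.65)²·(0.34)) = 31.6
ΔG = RT ln(Qc/Kc) = (8.314 J mol⁻¹ K⁻¹)(500 K) × ln(31.6/340)
   = (4.157 kJ/mol)(-2.376) = -9.88 kJ/mol
ΔG < 0, so the forward reaction is spontaneous (proceeds forward).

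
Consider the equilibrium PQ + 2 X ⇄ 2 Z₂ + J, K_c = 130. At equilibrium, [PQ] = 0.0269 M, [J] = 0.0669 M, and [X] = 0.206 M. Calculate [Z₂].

At equilibrium, K_c = [Z₂]²·[J] / ([PQ]·[X]²) = 130.
([Z₂])²·(0.0669) / ((0.0269)·(0.206)²) = 130
[Z₂]² = 2.22 ⇒ [Z₂] = 1.49 M

[Z₂] = 1.49 M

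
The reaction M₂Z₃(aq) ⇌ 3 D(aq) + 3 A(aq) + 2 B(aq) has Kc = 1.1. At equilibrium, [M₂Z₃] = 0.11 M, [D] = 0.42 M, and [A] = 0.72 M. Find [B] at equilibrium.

[B] = 2.1 M

At equilibrium, Kc = [D]³·[A]³·[B]² / [M₂Z₃] = 1.1.
(0.42)³·(0.72)³·([B])² / (0.11) = 1.1
[B]² = 4.38 ⇒ [B] = 2.1 M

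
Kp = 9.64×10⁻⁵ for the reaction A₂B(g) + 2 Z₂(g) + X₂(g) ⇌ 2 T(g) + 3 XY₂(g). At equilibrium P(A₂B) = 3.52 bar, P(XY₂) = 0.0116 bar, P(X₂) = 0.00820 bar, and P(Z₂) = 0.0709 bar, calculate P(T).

P(T) = 0.0947 bar

At equilibrium, Kp = P(T)²·P(XY₂)³ / (P(A₂B)·P(Z₂)²·P(X₂)) = 9.64×10⁻⁵.
(P(T))²·(0.0116)³ / ((3.52)·(0.0709)²·(0.00820)) = 9.64×10⁻⁵
P(T)² = 0.00896 ⇒ P(T) = 0.0947 bar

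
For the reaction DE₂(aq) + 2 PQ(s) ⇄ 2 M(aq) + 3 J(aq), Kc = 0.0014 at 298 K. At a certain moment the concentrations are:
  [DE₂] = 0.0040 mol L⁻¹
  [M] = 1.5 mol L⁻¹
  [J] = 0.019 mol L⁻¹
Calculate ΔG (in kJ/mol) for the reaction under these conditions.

(PQ is a pure solid — omitted from Qc.)
Qc = [M]²·[J]³ / [DE₂] = (1.5)²·(0.019)³ / (0.0040) = 0.00386
ΔG = RT ln(Qc/Kc) = (8.314 J mol⁻¹ K⁻¹)(298 K) × ln(0.00386/0.0014)
   = (2.478 kJ/mol)(1.014) = 2.51 kJ/mol
ΔG > 0, so the forward reaction is non-spontaneous (proceeds in reverse).

ΔG = 2.51 kJ/mol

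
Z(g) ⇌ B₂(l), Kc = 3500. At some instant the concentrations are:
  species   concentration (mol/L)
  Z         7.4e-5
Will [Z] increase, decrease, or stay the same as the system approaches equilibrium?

(B₂ is a pure liquid — omitted from Qc.)
Qc = 1 / [Z] = 1 / (7.4e-5) = 14000
Qc = 14000 > Kc = 3500: net reverse reaction.
Z is a reactant, so it increases.

increase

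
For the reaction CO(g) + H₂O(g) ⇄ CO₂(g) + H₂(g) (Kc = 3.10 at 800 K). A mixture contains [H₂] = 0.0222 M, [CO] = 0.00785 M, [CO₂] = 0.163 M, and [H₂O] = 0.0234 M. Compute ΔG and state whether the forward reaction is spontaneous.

Qc = [CO₂]·[H₂] / ([CO]·[H₂O]) = (0.163)·(0.0222) / ((0.00785)·(0.0234)) = 19.7
ΔG = RT ln(Qc/Kc) = (8.314 J mol⁻¹ K⁻¹)(800 K) × ln(19.7/3.10)
   = (6.651 kJ/mol)(1.849) = 12.3 kJ/mol
ΔG > 0, so the forward reaction is non-spontaneous (proceeds in reverse).

ΔG = 12.3 kJ/mol; the forward reaction is non-spontaneous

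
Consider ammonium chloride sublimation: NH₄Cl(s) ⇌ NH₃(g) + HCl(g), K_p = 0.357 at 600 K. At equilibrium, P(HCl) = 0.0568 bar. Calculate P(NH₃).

(NH₄Cl is a pure solid — omitted from K_p.)
At equilibrium, K_p = P(NH₃)·P(HCl) = 0.357.
(P(NH₃))·(0.0568) = 0.357
P(NH₃) = 6.29 bar

P(NH₃) = 6.29 bar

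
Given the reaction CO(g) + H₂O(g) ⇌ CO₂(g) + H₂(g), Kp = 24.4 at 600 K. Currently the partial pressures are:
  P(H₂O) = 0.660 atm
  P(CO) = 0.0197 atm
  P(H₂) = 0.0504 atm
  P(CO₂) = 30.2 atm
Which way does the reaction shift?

Qp = P(CO₂)·P(H₂) / (P(CO)·P(H₂O)) = (30.2)·(0.0504) / ((0.0197)·(0.660)) = 117
Qp = 117 > Kp = 24.4, so the reverse reaction proceeds.

in the reverse direction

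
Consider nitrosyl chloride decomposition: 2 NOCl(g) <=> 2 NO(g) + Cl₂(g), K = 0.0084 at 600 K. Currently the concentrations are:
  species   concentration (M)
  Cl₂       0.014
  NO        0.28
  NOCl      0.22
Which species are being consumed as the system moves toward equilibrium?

Q = [NO]²·[Cl₂] / [NOCl]² = (0.28)²·(0.014) / (0.22)² = 0.023
Q = 0.023 > K = 0.0084: net reverse reaction.

NO, Cl₂ (products)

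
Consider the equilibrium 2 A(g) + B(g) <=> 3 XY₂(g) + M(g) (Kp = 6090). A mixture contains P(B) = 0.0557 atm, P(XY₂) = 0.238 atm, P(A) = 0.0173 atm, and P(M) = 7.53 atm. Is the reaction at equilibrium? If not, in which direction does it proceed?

Qp = P(XY₂)³·P(M) / (P(A)²·P(B)) = (0.238)³·(7.53) / ((0.0173)²·(0.0557)) = 6090
Qp = 6090 = Kp, so the system is already at equilibrium.

at equilibrium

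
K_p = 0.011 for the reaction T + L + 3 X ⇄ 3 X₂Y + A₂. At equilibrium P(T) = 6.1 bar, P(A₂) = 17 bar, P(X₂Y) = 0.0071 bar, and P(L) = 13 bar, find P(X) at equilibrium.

At equilibrium, K_p = P(X₂Y)³·P(A₂) / (P(T)·P(L)·P(X)³) = 0.011.
(0.0071)³·(17) / ((6.1)·(13)·(P(X))³) = 0.011
P(X)³ = 6.98×10⁻⁶ ⇒ P(X) = 0.019 bar

P(X) = 0.019 bar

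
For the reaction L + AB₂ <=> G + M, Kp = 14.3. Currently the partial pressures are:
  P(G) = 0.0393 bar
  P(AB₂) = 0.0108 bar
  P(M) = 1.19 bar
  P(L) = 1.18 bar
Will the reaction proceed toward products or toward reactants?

Qp = P(G)·P(M) / (P(L)·P(AB₂)) = (0.0393)·(1.19) / ((1.18)·(0.0108)) = 3.67
Qp = 3.67 < Kp = 14.3, so the forward reaction proceeds.

in the forward direction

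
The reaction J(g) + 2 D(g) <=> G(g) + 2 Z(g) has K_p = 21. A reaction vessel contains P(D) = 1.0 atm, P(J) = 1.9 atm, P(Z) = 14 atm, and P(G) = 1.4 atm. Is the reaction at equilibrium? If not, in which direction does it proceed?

Q_p = P(G)·P(Z)² / (P(J)·P(D)²) = (1.4)·(14)² / ((1.9)·(1.0)²) = 140
Q_p = 140 > K_p = 21, so the reverse reaction proceeds.

in the reverse direction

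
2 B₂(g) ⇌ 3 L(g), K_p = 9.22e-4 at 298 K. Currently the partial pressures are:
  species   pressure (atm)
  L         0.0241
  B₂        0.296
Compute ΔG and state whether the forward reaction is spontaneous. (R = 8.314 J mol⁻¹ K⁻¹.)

ΔG = -4.34 kJ/mol; the forward reaction is spontaneous

Q_p = P(L)³ / P(B₂)² = (0.0241)³ / (0.296)² = 1.60e-4
ΔG = RT ln(Q_p/K_p) = (8.314 J mol⁻¹ K⁻¹)(298 K) × ln(1.60e-4/9.22e-4)
   = (2.478 kJ/mol)(-1.751) = -4.34 kJ/mol
ΔG < 0, so the forward reaction is spontaneous (proceeds forward).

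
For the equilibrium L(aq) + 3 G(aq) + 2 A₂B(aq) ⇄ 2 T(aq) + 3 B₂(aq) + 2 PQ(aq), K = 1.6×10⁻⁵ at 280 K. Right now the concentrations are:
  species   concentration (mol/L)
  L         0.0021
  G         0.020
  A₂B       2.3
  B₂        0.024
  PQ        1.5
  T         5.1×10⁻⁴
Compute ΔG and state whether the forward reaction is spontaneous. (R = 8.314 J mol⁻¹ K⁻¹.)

Q = [T]²·[B₂]³·[PQ]² / ([L]·[G]³·[A₂B]²) = (5.1×10⁻⁴)²·(0.024)³·(1.5)² / ((0.0021)·(0.020)³·(2.3)²) = 9.10×10⁻⁵
ΔG = RT ln(Q/K) = (8.314 J mol⁻¹ K⁻¹)(280 K) × ln(9.10×10⁻⁵/1.6×10⁻⁵)
   = (2.328 kJ/mol)(1.738) = 4.05 kJ/mol
ΔG > 0, so the forward reaction is non-spontaneous (proceeds in reverse).

ΔG = 4.05 kJ/mol; the forward reaction is non-spontaneous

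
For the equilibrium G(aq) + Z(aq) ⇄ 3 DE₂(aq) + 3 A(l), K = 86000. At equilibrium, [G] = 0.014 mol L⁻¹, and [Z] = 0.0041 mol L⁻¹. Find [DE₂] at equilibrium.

[DE₂] = 1.7 mol L⁻¹

(A is a pure liquid — omitted from K.)
At equilibrium, K = [DE₂]³ / ([G]·[Z]) = 86000.
([DE₂])³ / ((0.014)·(0.0041)) = 86000
[DE₂]³ = 4.94 ⇒ [DE₂] = 1.7 mol L⁻¹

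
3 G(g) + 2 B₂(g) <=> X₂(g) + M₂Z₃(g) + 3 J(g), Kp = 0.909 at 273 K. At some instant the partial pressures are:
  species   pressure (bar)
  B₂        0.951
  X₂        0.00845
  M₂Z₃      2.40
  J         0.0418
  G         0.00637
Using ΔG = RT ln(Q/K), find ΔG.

Qp = P(X₂)·P(M₂Z₃)·P(J)³ / (P(G)³·P(B₂)²) = (0.00845)·(2.40)·(0.0418)³ / ((0.00637)³·(0.951)²) = 6.34
ΔG = RT ln(Qp/Kp) = (8.314 J mol⁻¹ K⁻¹)(273 K) × ln(6.34/0.909)
   = (2.270 kJ/mol)(1.942) = 4.41 kJ/mol
ΔG > 0, so the forward reaction is non-spontaneous (proceeds in reverse).

ΔG = 4.41 kJ/mol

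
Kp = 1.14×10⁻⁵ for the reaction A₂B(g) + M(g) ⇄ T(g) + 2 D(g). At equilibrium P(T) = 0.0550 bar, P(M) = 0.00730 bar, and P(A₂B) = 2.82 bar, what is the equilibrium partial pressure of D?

P(D) = 0.00207 bar

At equilibrium, Kp = P(T)·P(D)² / (P(A₂B)·P(M)) = 1.14×10⁻⁵.
(0.0550)·(P(D))² / ((2.82)·(0.00730)) = 1.14×10⁻⁵
P(D)² = 4.27×10⁻⁶ ⇒ P(D) = 0.00207 bar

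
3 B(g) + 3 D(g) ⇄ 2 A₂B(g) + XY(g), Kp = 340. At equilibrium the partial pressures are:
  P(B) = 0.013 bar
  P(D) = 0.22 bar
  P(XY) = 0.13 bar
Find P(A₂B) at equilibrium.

At equilibrium, Kp = P(A₂B)²·P(XY) / (P(B)³·P(D)³) = 340.
(P(A₂B))²·(0.13) / ((0.013)³·(0.22)³) = 340
P(A₂B)² = 6.12e-5 ⇒ P(A₂B) = 0.0078 bar

P(A₂B) = 0.0078 bar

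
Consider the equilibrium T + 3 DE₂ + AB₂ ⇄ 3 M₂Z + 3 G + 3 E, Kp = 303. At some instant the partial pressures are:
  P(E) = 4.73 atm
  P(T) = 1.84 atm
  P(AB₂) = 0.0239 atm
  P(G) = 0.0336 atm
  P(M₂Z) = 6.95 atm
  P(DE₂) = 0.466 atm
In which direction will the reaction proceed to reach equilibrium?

at equilibrium

Qp = P(M₂Z)³·P(G)³·P(E)³ / (P(T)·P(DE₂)³·P(AB₂)) = (6.95)³·(0.0336)³·(4.73)³ / ((1.84)·(0.466)³·(0.0239)) = 303
Qp = 303 = Kp, so the system is already at equilibrium.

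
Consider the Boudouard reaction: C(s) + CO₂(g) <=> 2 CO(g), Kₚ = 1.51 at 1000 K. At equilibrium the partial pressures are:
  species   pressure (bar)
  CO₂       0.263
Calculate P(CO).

P(CO) = 0.630 bar

(C is a pure solid — omitted from Kₚ.)
At equilibrium, Kₚ = P(CO)² / P(CO₂) = 1.51.
(P(CO))² / (0.263) = 1.51
P(CO)² = 0.397 ⇒ P(CO) = 0.630 bar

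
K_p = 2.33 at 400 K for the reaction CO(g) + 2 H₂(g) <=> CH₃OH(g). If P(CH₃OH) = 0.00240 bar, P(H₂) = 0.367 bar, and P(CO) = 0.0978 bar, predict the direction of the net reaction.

to the right

Q_p = P(CH₃OH) / (P(CO)·P(H₂)²) = (0.00240) / ((0.0978)·(0.367)²) = 0.182
Q_p = 0.182 < K_p = 2.33, so the forward reaction proceeds.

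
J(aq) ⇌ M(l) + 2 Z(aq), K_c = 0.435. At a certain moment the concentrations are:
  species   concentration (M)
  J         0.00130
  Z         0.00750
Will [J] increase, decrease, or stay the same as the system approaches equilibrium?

(M is a pure liquid — omitted from Q_c.)
Q_c = [Z]² / [J] = (0.00750)² / (0.00130) = 0.0433
Q_c = 0.0433 < K_c = 0.435: net forward reaction.
J is a reactant, so it decreases.

decrease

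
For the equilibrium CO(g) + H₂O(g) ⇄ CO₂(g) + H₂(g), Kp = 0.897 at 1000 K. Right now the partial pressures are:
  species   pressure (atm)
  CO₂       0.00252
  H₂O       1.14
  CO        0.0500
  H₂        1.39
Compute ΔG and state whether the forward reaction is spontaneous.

Qp = P(CO₂)·P(H₂) / (P(CO)·P(H₂O)) = (0.00252)·(1.39) / ((0.0500)·(1.14)) = 0.0615
ΔG = RT ln(Qp/Kp) = (8.314 J mol⁻¹ K⁻¹)(1000 K) × ln(0.0615/0.897)
   = (8.314 kJ/mol)(-2.680) = -22.3 kJ/mol
ΔG < 0, so the forward reaction is spontaneous (proceeds forward).

ΔG = -22.3 kJ/mol; the forward reaction is spontaneous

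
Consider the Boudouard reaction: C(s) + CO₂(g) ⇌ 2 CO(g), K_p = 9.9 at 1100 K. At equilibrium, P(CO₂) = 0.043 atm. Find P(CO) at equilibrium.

(C is a pure solid — omitted from K_p.)
At equilibrium, K_p = P(CO)² / P(CO₂) = 9.9.
(P(CO))² / (0.043) = 9.9
P(CO)² = 0.426 ⇒ P(CO) = 0.65 atm

P(CO) = 0.65 atm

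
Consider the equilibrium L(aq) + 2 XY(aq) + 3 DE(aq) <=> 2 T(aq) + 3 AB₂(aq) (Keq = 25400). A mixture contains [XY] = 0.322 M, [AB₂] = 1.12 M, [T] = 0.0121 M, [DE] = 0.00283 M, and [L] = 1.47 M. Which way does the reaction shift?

Q = [T]²·[AB₂]³ / ([L]·[XY]²·[DE]³) = (0.0121)²·(1.12)³ / ((1.47)·(0.322)²·(0.00283)³) = 59500
Q = 59500 > Keq = 25400, so the reverse reaction proceeds.

reverse (toward reactants)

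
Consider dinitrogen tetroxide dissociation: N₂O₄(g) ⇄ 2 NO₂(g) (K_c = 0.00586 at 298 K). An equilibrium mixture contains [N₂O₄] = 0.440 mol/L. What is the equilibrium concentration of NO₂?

At equilibrium, K_c = [NO₂]² / [N₂O₄] = 0.00586.
([NO₂])² / (0.440) = 0.00586
[NO₂]² = 0.00258 ⇒ [NO₂] = 0.0508 mol/L

[NO₂] = 0.0508 mol/L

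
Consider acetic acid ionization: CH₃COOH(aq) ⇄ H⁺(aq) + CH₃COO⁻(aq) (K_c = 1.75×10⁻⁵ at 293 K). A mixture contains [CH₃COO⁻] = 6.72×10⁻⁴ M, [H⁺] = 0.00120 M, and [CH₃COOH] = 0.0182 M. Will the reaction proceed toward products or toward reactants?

Q_c = [H⁺]·[CH₃COO⁻] / [CH₃COOH] = (0.00120)·(6.72×10⁻⁴) / (0.0182) = 4.43×10⁻⁵
Q_c = 4.43×10⁻⁵ > K_c = 1.75×10⁻⁵, so the reverse reaction proceeds.

reverse (toward reactants)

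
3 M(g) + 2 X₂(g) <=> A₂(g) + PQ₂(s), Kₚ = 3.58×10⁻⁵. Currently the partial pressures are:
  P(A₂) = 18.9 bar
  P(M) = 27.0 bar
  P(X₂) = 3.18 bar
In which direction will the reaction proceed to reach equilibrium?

(PQ₂ is a pure solid — omitted from Qₚ.)
Qₚ = P(A₂) / (P(M)³·P(X₂)²) = (18.9) / ((27.0)³·(3.18)²) = 9.50×10⁻⁵
Qₚ = 9.50×10⁻⁵ > Kₚ = 3.58×10⁻⁵, so the reverse reaction proceeds.

reverse (toward reactants)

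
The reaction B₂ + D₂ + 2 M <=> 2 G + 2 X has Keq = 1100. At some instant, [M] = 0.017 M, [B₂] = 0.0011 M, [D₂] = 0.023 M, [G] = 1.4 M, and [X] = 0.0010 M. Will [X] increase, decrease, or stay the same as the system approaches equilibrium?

Q = [G]²·[X]² / ([B₂]·[D₂]·[M]²) = (1.4)²·(0.0010)² / ((0.0011)·(0.023)·(0.017)²) = 270
Q = 270 < Keq = 1100: net forward reaction.
X is a product, so it increases.

increase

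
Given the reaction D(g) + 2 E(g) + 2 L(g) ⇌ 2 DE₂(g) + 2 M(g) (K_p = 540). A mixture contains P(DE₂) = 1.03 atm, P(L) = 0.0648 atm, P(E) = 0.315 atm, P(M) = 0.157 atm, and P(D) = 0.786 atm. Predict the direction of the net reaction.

Q_p = P(DE₂)²·P(M)² / (P(D)·P(E)²·P(L)²) = (1.03)²·(0.157)² / ((0.786)·(0.315)²·(0.0648)²) = 79.9
Q_p = 79.9 < K_p = 540, so the forward reaction proceeds.

to the right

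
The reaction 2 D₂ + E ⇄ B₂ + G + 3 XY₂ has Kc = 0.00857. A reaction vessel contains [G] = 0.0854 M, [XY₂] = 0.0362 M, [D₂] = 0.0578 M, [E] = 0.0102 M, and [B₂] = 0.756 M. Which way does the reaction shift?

Qc = [B₂]·[G]·[XY₂]³ / ([D₂]²·[E]) = (0.756)·(0.0854)·(0.0362)³ / ((0.0578)²·(0.0102)) = 0.0899
Qc = 0.0899 > Kc = 0.00857, so the reverse reaction proceeds.

to the left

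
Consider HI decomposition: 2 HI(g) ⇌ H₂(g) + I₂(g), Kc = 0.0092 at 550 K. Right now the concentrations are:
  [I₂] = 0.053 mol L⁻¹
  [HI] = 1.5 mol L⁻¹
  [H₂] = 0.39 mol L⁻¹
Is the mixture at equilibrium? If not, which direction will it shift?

Qc = [H₂]·[I₂] / [HI]² = (0.39)·(0.053) / (1.5)² = 0.0092
Qc = 0.0092 = Kc; the system is at equilibrium.

yes, at equilibrium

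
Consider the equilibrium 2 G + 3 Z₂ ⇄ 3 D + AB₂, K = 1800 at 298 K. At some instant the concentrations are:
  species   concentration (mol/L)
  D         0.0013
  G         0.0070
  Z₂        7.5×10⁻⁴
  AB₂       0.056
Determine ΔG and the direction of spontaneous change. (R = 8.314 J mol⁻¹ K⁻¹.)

ΔG = 2.96 kJ/mol; the forward reaction is non-spontaneous

Q = [D]³·[AB₂] / ([G]²·[Z₂]³) = (0.0013)³·(0.056) / ((0.0070)²·(7.5×10⁻⁴)³) = 5950
ΔG = RT ln(Q/K) = (8.314 J mol⁻¹ K⁻¹)(298 K) × ln(5950/1800)
   = (2.478 kJ/mol)(1.196) = 2.96 kJ/mol
ΔG > 0, so the forward reaction is non-spontaneous (proceeds in reverse).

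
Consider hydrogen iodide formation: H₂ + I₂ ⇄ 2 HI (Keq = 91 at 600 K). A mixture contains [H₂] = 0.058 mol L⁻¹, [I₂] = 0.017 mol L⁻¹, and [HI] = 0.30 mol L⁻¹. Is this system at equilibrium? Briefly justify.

Q = [HI]² / ([H₂]·[I₂]) = (0.30)² / ((0.058)·(0.017)) = 91
Q = 91 = Keq; the system is at equilibrium.

yes, at equilibrium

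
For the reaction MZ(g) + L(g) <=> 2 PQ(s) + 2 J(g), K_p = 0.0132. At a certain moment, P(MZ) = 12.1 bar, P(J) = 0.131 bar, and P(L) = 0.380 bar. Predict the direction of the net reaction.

(PQ is a pure solid — omitted from Q_p.)
Q_p = P(J)² / (P(MZ)·P(L)) = (0.131)² / ((12.1)·(0.380)) = 0.00373
Q_p = 0.00373 < K_p = 0.0132, so the forward reaction proceeds.

in the forward direction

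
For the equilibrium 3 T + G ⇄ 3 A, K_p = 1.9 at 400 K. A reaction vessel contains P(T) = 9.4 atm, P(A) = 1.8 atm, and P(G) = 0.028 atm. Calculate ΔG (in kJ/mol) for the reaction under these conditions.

ΔG = -6.73 kJ/mol

Q_p = P(A)³ / (P(T)³·P(G)) = (1.8)³ / ((9.4)³·(0.028)) = 0.251
ΔG = RT ln(Q_p/K_p) = (8.314 J mol⁻¹ K⁻¹)(400 K) × ln(0.251/1.9)
   = (3.326 kJ/mol)(-2.024) = -6.73 kJ/mol
ΔG < 0, so the forward reaction is spontaneous (proceeds forward).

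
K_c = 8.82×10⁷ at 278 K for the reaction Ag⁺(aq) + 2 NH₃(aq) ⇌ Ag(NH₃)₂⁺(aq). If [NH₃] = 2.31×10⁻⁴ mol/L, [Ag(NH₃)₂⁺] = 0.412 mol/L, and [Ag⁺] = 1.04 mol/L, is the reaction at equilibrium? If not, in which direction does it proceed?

Q_c = [Ag(NH₃)₂⁺] / ([Ag⁺]·[NH₃]²) = (0.412) / ((1.04)·(2.31×10⁻⁴)²) = 7.42×10⁶
Q_c = 7.42×10⁶ < K_c = 8.82×10⁷, so the forward reaction proceeds.

in the forward direction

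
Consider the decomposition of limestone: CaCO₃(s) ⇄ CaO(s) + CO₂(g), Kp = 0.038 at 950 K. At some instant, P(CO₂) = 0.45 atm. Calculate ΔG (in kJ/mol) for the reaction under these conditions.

(CaCO₃, CaO are pure solids — omitted from Qp.)
Qp = P(CO₂) = 0.450
ΔG = RT ln(Qp/Kp) = (8.314 J mol⁻¹ K⁻¹)(950 K) × ln(0.450/0.038)
   = (7.898 kJ/mol)(2.472) = 19.5 kJ/mol
ΔG > 0, so the forward reaction is non-spontaneous (proceeds in reverse).

ΔG = 19.5 kJ/mol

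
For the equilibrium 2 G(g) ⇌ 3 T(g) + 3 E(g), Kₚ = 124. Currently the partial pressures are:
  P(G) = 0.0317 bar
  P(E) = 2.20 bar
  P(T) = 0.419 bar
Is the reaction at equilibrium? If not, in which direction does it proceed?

Qₚ = P(T)³·P(E)³ / P(G)² = (0.419)³·(2.20)³ / (0.0317)² = 779
Qₚ = 779 > Kₚ = 124, so the reverse reaction proceeds.

toward reactants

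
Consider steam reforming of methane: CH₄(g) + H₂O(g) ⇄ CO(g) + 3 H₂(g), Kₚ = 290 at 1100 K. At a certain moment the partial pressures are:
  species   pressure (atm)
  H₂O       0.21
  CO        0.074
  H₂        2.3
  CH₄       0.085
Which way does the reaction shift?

Qₚ = P(CO)·P(H₂)³ / (P(CH₄)·P(H₂O)) = (0.074)·(2.3)³ / ((0.085)·(0.21)) = 50
Qₚ = 50 < Kₚ = 290, so the forward reaction proceeds.

forward (toward products)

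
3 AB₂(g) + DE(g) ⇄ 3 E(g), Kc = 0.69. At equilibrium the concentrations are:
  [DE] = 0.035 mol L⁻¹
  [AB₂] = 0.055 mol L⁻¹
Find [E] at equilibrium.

At equilibrium, Kc = [E]³ / ([AB₂]³·[DE]) = 0.69.
([E])³ / ((0.055)³·(0.035)) = 0.69
[E]³ = 4.02×10⁻⁶ ⇒ [E] = 0.016 mol L⁻¹

[E] = 0.016 mol L⁻¹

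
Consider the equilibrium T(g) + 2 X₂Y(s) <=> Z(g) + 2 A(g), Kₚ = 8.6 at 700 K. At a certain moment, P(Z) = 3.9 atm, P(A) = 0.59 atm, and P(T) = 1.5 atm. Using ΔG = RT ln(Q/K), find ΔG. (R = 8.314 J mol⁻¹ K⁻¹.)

ΔG = -13.1 kJ/mol

(X₂Y is a pure solid — omitted from Qₚ.)
Qₚ = P(Z)·P(A)² / P(T) = (3.9)·(0.59)² / (1.5) = 0.905
ΔG = RT ln(Qₚ/Kₚ) = (8.314 J mol⁻¹ K⁻¹)(700 K) × ln(0.905/8.6)
   = (5.820 kJ/mol)(-2.252) = -13.1 kJ/mol
ΔG < 0, so the forward reaction is spontaneous (proceeds forward).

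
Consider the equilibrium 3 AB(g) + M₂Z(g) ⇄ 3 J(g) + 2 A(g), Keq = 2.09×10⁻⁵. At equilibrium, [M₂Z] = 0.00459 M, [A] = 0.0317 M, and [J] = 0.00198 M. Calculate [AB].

At equilibrium, Keq = [J]³·[A]² / ([AB]³·[M₂Z]) = 2.09×10⁻⁵.
(0.00198)³·(0.0317)² / (([AB])³·(0.00459)) = 2.09×10⁻⁵
[AB]³ = 8.13×10⁻⁵ ⇒ [AB] = 0.0433 M

[AB] = 0.0433 M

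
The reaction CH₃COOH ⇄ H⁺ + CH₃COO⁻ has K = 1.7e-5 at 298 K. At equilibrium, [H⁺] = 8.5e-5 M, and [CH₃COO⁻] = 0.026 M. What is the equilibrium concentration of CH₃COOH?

[CH₃COOH] = 0.13 M

At equilibrium, K = [H⁺]·[CH₃COO⁻] / [CH₃COOH] = 1.7e-5.
(8.5e-5)·(0.026) / ([CH₃COOH]) = 1.7e-5
[CH₃COOH] = 0.130 = 0.13 M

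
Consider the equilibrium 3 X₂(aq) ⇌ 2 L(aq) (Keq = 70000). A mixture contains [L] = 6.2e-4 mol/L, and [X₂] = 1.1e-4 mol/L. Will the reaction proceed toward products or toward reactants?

to the left

Q = [L]² / [X₂]³ = (6.2e-4)² / (1.1e-4)³ = 2.9e5
Q = 2.9e5 > Keq = 70000, so the reverse reaction proceeds.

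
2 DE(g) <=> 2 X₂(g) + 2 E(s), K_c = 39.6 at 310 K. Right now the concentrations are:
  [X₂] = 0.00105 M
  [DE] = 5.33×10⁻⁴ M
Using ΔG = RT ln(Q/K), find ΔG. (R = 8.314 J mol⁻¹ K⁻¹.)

ΔG = -5.99 kJ/mol

(E is a pure solid — omitted from Q_c.)
Q_c = [X₂]² / [DE]² = (0.00105)² / (5.33×10⁻⁴)² = 3.88
ΔG = RT ln(Q_c/K_c) = (8.314 J mol⁻¹ K⁻¹)(310 K) × ln(3.88/39.6)
   = (2.577 kJ/mol)(-2.323) = -5.99 kJ/mol
ΔG < 0, so the forward reaction is spontaneous (proceeds forward).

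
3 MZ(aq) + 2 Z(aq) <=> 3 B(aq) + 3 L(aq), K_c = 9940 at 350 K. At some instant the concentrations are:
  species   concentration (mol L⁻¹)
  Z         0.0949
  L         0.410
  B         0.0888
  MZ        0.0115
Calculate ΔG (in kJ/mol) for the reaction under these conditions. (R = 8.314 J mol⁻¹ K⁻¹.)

Q_c = [B]³·[L]³ / ([MZ]³·[Z]²) = (0.0888)³·(0.410)³ / ((0.0115)³·(0.0949)²) = 3520
ΔG = RT ln(Q_c/K_c) = (8.314 J mol⁻¹ K⁻¹)(350 K) × ln(3520/9940)
   = (2.910 kJ/mol)(-1.038) = -3.02 kJ/mol
ΔG < 0, so the forward reaction is spontaneous (proceeds forward).

ΔG = -3.02 kJ/mol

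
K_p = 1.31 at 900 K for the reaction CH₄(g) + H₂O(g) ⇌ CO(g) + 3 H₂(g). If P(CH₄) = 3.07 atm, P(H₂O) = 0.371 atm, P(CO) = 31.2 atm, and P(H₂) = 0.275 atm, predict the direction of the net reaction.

forward (toward products)

Q_p = P(CO)·P(H₂)³ / (P(CH₄)·P(H₂O)) = (31.2)·(0.275)³ / ((3.07)·(0.371)) = 0.570
Q_p = 0.570 < K_p = 1.31, so the forward reaction proceeds.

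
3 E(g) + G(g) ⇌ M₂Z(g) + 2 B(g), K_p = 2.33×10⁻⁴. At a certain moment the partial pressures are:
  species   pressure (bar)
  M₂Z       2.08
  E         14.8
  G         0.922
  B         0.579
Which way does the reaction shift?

Q_p = P(M₂Z)·P(B)² / (P(E)³·P(G)) = (2.08)·(0.579)² / ((14.8)³·(0.922)) = 2.33×10⁻⁴
Q_p = 2.33×10⁻⁴ = K_p, so the system is already at equilibrium.

no net change (already at equilibrium)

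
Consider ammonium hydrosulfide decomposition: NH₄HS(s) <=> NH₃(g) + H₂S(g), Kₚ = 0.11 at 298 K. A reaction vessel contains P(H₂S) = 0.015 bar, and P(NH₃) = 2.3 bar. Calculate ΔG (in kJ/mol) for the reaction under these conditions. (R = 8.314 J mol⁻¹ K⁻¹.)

(NH₄HS is a pure solid — omitted from Qₚ.)
Qₚ = P(NH₃)·P(H₂S) = (2.3)·(0.015) = 0.0345
ΔG = RT ln(Qₚ/Kₚ) = (8.314 J mol⁻¹ K⁻¹)(298 K) × ln(0.0345/0.11)
   = (2.478 kJ/mol)(-1.160) = -2.87 kJ/mol
ΔG < 0, so the forward reaction is spontaneous (proceeds forward).

ΔG = -2.87 kJ/mol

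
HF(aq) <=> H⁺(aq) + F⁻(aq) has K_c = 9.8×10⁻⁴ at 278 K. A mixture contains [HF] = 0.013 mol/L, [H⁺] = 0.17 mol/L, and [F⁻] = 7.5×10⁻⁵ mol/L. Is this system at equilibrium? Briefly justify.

Q_c = [H⁺]·[F⁻] / [HF] = (0.17)·(7.5×10⁻⁵) / (0.013) = 9.8×10⁻⁴
Q_c = 9.8×10⁻⁴ = K_c; the system is at equilibrium.

yes, at equilibrium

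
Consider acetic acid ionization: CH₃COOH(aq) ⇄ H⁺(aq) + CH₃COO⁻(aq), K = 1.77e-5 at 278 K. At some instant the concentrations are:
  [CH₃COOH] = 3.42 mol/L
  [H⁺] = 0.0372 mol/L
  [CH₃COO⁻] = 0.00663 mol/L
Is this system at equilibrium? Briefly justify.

Q = [H⁺]·[CH₃COO⁻] / [CH₃COOH] = (0.0372)·(0.00663) / (3.42) = 7.21e-5
Q = 7.21e-5 > K = 1.77e-5: net reverse reaction.

no; Q > K, reaction proceeds in reverse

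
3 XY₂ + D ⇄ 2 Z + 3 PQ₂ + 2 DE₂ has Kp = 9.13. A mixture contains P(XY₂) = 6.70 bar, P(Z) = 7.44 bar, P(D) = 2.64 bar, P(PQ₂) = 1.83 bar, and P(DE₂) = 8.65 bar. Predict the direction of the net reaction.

reverse (toward reactants)

Qp = P(Z)²·P(PQ₂)³·P(DE₂)² / (P(XY₂)³·P(D)) = (7.44)²·(1.83)³·(8.65)² / ((6.70)³·(2.64)) = 32.0
Qp = 32.0 > Kp = 9.13, so the reverse reaction proceeds.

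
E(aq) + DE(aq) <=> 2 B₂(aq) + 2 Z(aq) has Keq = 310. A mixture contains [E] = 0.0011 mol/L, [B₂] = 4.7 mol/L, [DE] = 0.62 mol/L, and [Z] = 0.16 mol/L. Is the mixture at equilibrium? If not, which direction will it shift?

Q = [B₂]²·[Z]² / ([E]·[DE]) = (4.7)²·(0.16)² / ((0.0011)·(0.62)) = 830
Q = 830 > Keq = 310: net reverse reaction.

no; Q > K, reaction proceeds in reverse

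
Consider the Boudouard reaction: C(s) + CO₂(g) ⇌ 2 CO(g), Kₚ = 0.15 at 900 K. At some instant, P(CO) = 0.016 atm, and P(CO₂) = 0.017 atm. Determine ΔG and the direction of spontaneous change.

ΔG = -17.2 kJ/mol; the forward reaction is spontaneous

(C is a pure solid — omitted from Qₚ.)
Qₚ = P(CO)² / P(CO₂) = (0.016)² / (0.017) = 0.0151
ΔG = RT ln(Qₚ/Kₚ) = (8.314 J mol⁻¹ K⁻¹)(900 K) × ln(0.0151/0.15)
   = (7.483 kJ/mol)(-2.296) = -17.2 kJ/mol
ΔG < 0, so the forward reaction is spontaneous (proceeds forward).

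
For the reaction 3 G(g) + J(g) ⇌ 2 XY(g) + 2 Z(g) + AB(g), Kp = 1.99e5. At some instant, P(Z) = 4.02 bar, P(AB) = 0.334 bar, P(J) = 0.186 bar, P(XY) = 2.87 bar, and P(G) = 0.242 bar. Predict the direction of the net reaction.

Qp = P(XY)²·P(Z)²·P(AB) / (P(G)³·P(J)) = (2.87)²·(4.02)²·(0.334) / ((0.242)³·(0.186)) = 16900
Qp = 16900 < Kp = 1.99e5, so the forward reaction proceeds.

in the forward direction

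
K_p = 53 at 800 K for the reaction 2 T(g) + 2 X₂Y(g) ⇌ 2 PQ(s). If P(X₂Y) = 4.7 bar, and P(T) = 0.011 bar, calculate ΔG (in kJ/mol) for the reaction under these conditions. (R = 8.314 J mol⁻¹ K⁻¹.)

(PQ is a pure solid — omitted from Q_p.)
Q_p = 1 / (P(T)²·P(X₂Y)²) = 1 / ((0.011)²·(4.7)²) = 374
ΔG = RT ln(Q_p/K_p) = (8.314 J mol⁻¹ K⁻¹)(800 K) × ln(374/53)
   = (6.651 kJ/mol)(1.954) = 13.0 kJ/mol
ΔG > 0, so the forward reaction is non-spontaneous (proceeds in reverse).

ΔG = 13.0 kJ/mol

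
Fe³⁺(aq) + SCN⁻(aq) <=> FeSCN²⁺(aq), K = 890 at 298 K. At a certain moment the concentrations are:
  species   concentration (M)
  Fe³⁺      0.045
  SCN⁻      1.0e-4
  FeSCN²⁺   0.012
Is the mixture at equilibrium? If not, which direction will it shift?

Q = [FeSCN²⁺] / ([Fe³⁺]·[SCN⁻]) = (0.012) / ((0.045)·(1.0e-4)) = 2700
Q = 2700 > K = 890: net reverse reaction.

no; Q > K, reaction proceeds in reverse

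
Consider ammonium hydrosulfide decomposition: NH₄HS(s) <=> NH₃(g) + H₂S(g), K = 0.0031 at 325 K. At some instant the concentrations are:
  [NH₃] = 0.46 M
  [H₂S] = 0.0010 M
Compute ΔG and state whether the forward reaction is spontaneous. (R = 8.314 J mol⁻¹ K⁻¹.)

(NH₄HS is a pure solid — omitted from Q.)
Q = [NH₃]·[H₂S] = (0.46)·(0.0010) = 4.60×10⁻⁴
ΔG = RT ln(Q/K) = (8.314 J mol⁻¹ K⁻¹)(325 K) × ln(4.60×10⁻⁴/0.0031)
   = (2.702 kJ/mol)(-1.908) = -5.16 kJ/mol
ΔG < 0, so the forward reaction is spontaneous (proceeds forward).

ΔG = -5.16 kJ/mol; the forward reaction is spontaneous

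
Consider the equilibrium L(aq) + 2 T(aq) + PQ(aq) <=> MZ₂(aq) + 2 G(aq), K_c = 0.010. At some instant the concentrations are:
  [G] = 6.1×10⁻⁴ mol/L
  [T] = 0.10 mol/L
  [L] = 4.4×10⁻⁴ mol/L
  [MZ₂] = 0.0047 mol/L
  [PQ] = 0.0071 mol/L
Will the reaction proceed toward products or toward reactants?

Q_c = [MZ₂]·[G]² / ([L]·[T]²·[PQ]) = (0.0047)·(6.1×10⁻⁴)² / ((4.4×10⁻⁴)·(0.10)²·(0.0071)) = 0.056
Q_c = 0.056 > K_c = 0.010, so the reverse reaction proceeds.

to the left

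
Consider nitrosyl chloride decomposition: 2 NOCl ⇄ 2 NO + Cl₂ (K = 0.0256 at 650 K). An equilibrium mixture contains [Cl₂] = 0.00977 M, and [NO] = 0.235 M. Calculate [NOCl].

[NOCl] = 0.145 M

At equilibrium, K = [NO]²·[Cl₂] / [NOCl]² = 0.0256.
(0.235)²·(0.00977) / ([NOCl])² = 0.0256
[NOCl]² = 0.0211 ⇒ [NOCl] = 0.145 M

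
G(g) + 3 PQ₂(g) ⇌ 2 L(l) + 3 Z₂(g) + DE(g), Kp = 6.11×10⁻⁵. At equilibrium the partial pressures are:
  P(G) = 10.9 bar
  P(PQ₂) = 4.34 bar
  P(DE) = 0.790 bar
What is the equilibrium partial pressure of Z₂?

(L is a pure liquid — omitted from Kp.)
At equilibrium, Kp = P(Z₂)³·P(DE) / (P(G)·P(PQ₂)³) = 6.11×10⁻⁵.
(P(Z₂))³·(0.790) / ((10.9)·(4.34)³) = 6.11×10⁻⁵
P(Z₂)³ = 0.0689 ⇒ P(Z₂) = 0.410 bar

P(Z₂) = 0.410 bar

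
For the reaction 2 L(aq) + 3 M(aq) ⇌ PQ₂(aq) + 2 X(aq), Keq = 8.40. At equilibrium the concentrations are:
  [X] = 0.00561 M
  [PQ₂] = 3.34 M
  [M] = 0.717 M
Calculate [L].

At equilibrium, Keq = [PQ₂]·[X]² / ([L]²·[M]³) = 8.40.
(3.34)·(0.00561)² / (([L])²·(0.717)³) = 8.40
[L]² = 3.39e-5 ⇒ [L] = 0.00583 M

[L] = 0.00583 M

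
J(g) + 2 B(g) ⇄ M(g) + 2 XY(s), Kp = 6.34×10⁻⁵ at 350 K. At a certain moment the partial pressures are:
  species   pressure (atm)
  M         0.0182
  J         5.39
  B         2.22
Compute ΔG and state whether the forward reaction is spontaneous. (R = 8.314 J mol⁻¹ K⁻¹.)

(XY is a pure solid — omitted from Qp.)
Qp = P(M) / (P(J)·P(B)²) = (0.0182) / ((5.39)·(2.22)²) = 6.85×10⁻⁴
ΔG = RT ln(Qp/Kp) = (8.314 J mol⁻¹ K⁻¹)(350 K) × ln(6.85×10⁻⁴/6.34×10⁻⁵)
   = (2.910 kJ/mol)(2.380) = 6.93 kJ/mol
ΔG > 0, so the forward reaction is non-spontaneous (proceeds in reverse).

ΔG = 6.93 kJ/mol; the forward reaction is non-spontaneous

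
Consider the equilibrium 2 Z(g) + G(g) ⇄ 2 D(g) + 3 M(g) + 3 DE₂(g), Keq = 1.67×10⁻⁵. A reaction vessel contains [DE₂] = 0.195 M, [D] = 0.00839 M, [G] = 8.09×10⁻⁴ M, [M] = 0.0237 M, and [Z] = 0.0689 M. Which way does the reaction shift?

Q = [D]²·[M]³·[DE₂]³ / ([Z]²·[G]) = (0.00839)²·(0.0237)³·(0.195)³ / ((0.0689)²·(8.09×10⁻⁴)) = 1.81×10⁻⁶
Q = 1.81×10⁻⁶ < Keq = 1.67×10⁻⁵, so the forward reaction proceeds.

to the right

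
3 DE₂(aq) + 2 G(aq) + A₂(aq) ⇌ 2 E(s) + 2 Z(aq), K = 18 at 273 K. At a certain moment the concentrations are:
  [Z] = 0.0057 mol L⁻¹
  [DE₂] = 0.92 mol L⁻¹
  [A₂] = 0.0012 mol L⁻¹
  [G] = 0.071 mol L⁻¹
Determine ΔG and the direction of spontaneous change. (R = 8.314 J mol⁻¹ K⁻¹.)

ΔG = -2.18 kJ/mol; the forward reaction is spontaneous

(E is a pure solid — omitted from Q.)
Q = [Z]² / ([DE₂]³·[G]²·[A₂]) = (0.0057)² / ((0.92)³·(0.071)²·(0.0012)) = 6.90
ΔG = RT ln(Q/K) = (8.314 J mol⁻¹ K⁻¹)(273 K) × ln(6.90/18)
   = (2.270 kJ/mol)(-0.9589) = -2.18 kJ/mol
ΔG < 0, so the forward reaction is spontaneous (proceeds forward).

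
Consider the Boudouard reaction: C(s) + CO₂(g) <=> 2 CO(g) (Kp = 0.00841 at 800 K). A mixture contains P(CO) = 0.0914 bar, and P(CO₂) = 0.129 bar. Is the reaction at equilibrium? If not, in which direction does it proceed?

in the reverse direction

(C is a pure solid — omitted from Qp.)
Qp = P(CO)² / P(CO₂) = (0.0914)² / (0.129) = 0.0648
Qp = 0.0648 > Kp = 0.00841, so the reverse reaction proceeds.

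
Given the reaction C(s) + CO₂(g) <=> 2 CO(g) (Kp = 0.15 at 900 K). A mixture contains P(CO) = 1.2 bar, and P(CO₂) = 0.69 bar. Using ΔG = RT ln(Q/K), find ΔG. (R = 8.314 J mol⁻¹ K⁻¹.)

(C is a pure solid — omitted from Qp.)
Qp = P(CO)² / P(CO₂) = (1.2)² / (0.69) = 2.09
ΔG = RT ln(Qp/Kp) = (8.314 J mol⁻¹ K⁻¹)(900 K) × ln(2.09/0.15)
   = (7.483 kJ/mol)(2.634) = 19.7 kJ/mol
ΔG > 0, so the forward reaction is non-spontaneous (proceeds in reverse).

ΔG = 19.7 kJ/mol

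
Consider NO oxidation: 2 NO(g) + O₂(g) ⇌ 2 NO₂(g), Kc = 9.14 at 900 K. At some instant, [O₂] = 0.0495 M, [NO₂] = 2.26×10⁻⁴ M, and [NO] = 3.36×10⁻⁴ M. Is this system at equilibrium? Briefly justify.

Qc = [NO₂]² / ([NO]²·[O₂]) = (2.26×10⁻⁴)² / ((3.36×10⁻⁴)²·(0.0495)) = 9.14
Qc = 9.14 = Kc; the system is at equilibrium.

yes, at equilibrium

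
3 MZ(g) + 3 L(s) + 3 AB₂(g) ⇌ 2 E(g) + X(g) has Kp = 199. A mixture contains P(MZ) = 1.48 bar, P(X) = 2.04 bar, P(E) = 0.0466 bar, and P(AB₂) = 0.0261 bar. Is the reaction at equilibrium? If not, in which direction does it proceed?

(L is a pure solid — omitted from Qp.)
Qp = P(E)²·P(X) / (P(MZ)³·P(AB₂)³) = (0.0466)²·(2.04) / ((1.48)³·(0.0261)³) = 76.9
Qp = 76.9 < Kp = 199, so the forward reaction proceeds.

toward products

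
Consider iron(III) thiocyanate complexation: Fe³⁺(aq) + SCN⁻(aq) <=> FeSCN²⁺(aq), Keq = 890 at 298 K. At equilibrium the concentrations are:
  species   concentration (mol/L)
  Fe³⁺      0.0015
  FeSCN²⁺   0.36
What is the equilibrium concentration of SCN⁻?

At equilibrium, Keq = [FeSCN²⁺] / ([Fe³⁺]·[SCN⁻]) = 890.
(0.36) / ((0.0015)·([SCN⁻])) = 890
[SCN⁻] = 0.270 = 0.27 mol/L

[SCN⁻] = 0.27 mol/L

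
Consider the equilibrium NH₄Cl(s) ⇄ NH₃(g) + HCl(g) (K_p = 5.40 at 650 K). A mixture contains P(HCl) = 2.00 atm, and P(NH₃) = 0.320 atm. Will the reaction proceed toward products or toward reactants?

forward (toward products)

(NH₄Cl is a pure solid — omitted from Q_p.)
Q_p = P(NH₃)·P(HCl) = (0.320)·(2.00) = 0.640
Q_p = 0.640 < K_p = 5.40, so the forward reaction proceeds.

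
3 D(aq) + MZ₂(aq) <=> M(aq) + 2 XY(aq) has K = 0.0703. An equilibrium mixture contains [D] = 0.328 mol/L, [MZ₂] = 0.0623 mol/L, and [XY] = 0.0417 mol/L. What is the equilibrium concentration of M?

[M] = 0.0889 mol/L

At equilibrium, K = [M]·[XY]² / ([D]³·[MZ₂]) = 0.0703.
([M])·(0.0417)² / ((0.328)³·(0.0623)) = 0.0703
[M] = 0.0889 mol/L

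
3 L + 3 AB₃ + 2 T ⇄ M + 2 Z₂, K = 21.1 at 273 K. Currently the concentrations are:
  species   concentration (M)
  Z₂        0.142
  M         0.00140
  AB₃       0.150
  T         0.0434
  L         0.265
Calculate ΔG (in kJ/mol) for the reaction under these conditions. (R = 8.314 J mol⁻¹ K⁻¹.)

Q = [M]·[Z₂]² / ([L]³·[AB₃]³·[T]²) = (0.00140)·(0.142)² / ((0.265)³·(0.150)³·(0.0434)²) = 239
ΔG = RT ln(Q/K) = (8.314 J mol⁻¹ K⁻¹)(273 K) × ln(239/21.1)
   = (2.270 kJ/mol)(2.427) = 5.51 kJ/mol
ΔG > 0, so the forward reaction is non-spontaneous (proceeds in reverse).

ΔG = 5.51 kJ/mol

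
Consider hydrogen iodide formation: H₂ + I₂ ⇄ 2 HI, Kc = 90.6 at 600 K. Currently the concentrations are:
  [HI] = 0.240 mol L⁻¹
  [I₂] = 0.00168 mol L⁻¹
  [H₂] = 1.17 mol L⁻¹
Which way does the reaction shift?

Qc = [HI]² / ([H₂]·[I₂]) = (0.240)² / ((1.17)·(0.00168)) = 29.3
Qc = 29.3 < Kc = 90.6, so the forward reaction proceeds.

to the right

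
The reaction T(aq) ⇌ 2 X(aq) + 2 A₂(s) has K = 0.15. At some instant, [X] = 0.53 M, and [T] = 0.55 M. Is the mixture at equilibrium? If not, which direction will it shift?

no; Q > K, reaction proceeds in reverse

(A₂ is a pure solid — omitted from Q.)
Q = [X]² / [T] = (0.53)² / (0.55) = 0.51
Q = 0.51 > K = 0.15: net reverse reaction.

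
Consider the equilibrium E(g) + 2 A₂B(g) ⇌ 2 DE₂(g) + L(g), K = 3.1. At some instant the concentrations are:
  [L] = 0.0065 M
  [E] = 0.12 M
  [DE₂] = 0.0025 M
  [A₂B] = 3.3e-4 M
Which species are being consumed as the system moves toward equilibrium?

none (at equilibrium)

Q = [DE₂]²·[L] / ([E]·[A₂B]²) = (0.0025)²·(0.0065) / ((0.12)·(3.3e-4)²) = 3.1
Q = 3.1 = K; the system is at equilibrium.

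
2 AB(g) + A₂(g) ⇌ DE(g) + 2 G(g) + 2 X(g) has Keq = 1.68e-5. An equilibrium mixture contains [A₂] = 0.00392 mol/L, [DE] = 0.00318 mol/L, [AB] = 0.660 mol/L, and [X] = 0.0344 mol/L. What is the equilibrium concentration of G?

At equilibrium, Keq = [DE]·[G]²·[X]² / ([AB]²·[A₂]) = 1.68e-5.
(0.00318)·([G])²·(0.0344)² / ((0.660)²·(0.00392)) = 1.68e-5
[G]² = 0.00762 ⇒ [G] = 0.0873 mol/L

[G] = 0.0873 mol/L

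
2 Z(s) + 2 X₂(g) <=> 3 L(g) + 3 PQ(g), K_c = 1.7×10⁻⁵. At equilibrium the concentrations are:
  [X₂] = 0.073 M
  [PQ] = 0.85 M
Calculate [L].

(Z is a pure solid — omitted from K_c.)
At equilibrium, K_c = [L]³·[PQ]³ / [X₂]² = 1.7×10⁻⁵.
([L])³·(0.85)³ / (0.073)² = 1.7×10⁻⁵
[L]³ = 1.48×10⁻⁷ ⇒ [L] = 0.0053 M

[L] = 0.0053 M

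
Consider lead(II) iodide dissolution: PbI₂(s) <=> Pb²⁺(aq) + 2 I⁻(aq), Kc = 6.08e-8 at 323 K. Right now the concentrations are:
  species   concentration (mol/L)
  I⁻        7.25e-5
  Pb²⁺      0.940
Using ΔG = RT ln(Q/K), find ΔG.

(PbI₂ is a pure solid — omitted from Qc.)
Qc = [Pb²⁺]·[I⁻]² = (0.940)·(7.25e-5)² = 4.94e-9
ΔG = RT ln(Qc/Kc) = (8.314 J mol⁻¹ K⁻¹)(323 K) × ln(4.94e-9/6.08e-8)
   = (2.685 kJ/mol)(-2.510) = -6.74 kJ/mol
ΔG < 0, so the forward reaction is spontaneous (proceeds forward).

ΔG = -6.74 kJ/mol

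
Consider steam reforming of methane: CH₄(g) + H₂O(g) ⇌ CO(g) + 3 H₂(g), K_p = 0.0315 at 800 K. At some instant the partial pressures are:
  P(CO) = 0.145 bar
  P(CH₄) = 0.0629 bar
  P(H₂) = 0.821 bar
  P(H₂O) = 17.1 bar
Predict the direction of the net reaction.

reverse (toward reactants)

Q_p = P(CO)·P(H₂)³ / (P(CH₄)·P(H₂O)) = (0.145)·(0.821)³ / ((0.0629)·(17.1)) = 0.0746
Q_p = 0.0746 > K_p = 0.0315, so the reverse reaction proceeds.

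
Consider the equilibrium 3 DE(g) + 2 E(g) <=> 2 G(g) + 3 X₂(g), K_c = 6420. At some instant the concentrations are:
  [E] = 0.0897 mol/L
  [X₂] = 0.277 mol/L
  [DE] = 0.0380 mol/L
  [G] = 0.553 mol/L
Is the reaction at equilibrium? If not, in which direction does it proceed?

reverse (toward reactants)

Q_c = [G]²·[X₂]³ / ([DE]³·[E]²) = (0.553)²·(0.277)³ / ((0.0380)³·(0.0897)²) = 14700
Q_c = 14700 > K_c = 6420, so the reverse reaction proceeds.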